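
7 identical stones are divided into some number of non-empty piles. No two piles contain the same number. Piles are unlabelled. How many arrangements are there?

5

Enumerating:
7
1 + 6
2 + 5
3 + 4
1 + 2 + 4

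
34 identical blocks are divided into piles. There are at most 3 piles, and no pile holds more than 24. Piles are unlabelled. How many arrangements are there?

A full systematic count gives 84.

84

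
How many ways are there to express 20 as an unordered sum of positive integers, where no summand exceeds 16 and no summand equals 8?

543

A full systematic count gives 543.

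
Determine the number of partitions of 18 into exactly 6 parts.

There are too many to list fully; the first 12 (by largest part) are:
13 + 1 + 1 + 1 + 1 + 1
12 + 2 + 1 + 1 + 1 + 1
11 + 3 + 1 + 1 + 1 + 1
11 + 2 + 2 + 1 + 1 + 1
10 + 4 + 1 + 1 + 1 + 1
10 + 3 + 2 + 1 + 1 + 1
10 + 2 + 2 + 2 + 1 + 1
9 + 5 + 1 + 1 + 1 + 1
9 + 4 + 2 + 1 + 1 + 1
9 + 3 + 3 + 1 + 1 + 1
9 + 3 + 2 + 2 + 1 + 1
9 + 2 + 2 + 2 + 2 + 1
…and 46 more, for 58 total.

58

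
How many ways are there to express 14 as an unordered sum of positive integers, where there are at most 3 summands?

24

Enumerating:
14
13,1
12,2
12,1,1
11,3
11,2,1
10,4
10,3,1
10,2,2
9,5
9,4,1
9,3,2
8,6
8,5,1
8,4,2
8,3,3
7,7
7,6,1
7,5,2
7,4,3
6,6,2
6,5,3
6,4,4
5,5,4
Counting gives 24.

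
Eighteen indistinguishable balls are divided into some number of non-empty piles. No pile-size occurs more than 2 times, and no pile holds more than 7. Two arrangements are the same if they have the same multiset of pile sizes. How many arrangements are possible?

A partial list (first 12 by largest part):
7,7,4
7,7,3,1
7,7,2,2
7,7,2,1,1
7,6,5
7,6,4,1
7,6,3,2
7,6,3,1,1
7,6,2,2,1
7,5,5,1
7,5,4,2
7,5,4,1,1
…and 43 more, for 55 total.

55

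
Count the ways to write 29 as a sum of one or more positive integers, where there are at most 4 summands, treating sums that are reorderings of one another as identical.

A full systematic count gives 270.

270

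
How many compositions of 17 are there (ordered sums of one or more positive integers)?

65536

There are 16 gaps and each independently is a cut or not, giving 2^16 = 65536.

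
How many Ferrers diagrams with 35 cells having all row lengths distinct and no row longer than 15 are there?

285

Systematic enumeration (by largest part, then next-largest, …) yields 285.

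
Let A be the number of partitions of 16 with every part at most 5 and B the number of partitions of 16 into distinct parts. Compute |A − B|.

Partitions of 16 with every part at most 5: 101.
Partitions of 16 into distinct parts: 32.
|101 − 32| = 69.

69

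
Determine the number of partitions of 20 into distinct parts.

64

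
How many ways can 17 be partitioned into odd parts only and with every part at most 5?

Enumerating:
1 + 1 + 5 + 5 + 5
1 + 3 + 3 + 5 + 5
1 + 1 + 1 + 1 + 3 + 5 + 5
1 + 1 + 1 + 1 + 1 + 1 + 1 + 5 + 5
3 + 3 + 3 + 3 + 5
1 + 1 + 1 + 3 + 3 + 3 + 5
1 + 1 + 1 + 1 + 1 + 1 + 3 + 3 + 5
1 + 1 + 1 + 1 + 1 + 1 + 1 + 1 + 1 + 3 + 5
1 + 1 + 1 + 1 + 1 + 1 + 1 + 1 + 1 + 1 + 1 + 1 + 5
1 + 1 + 3 + 3 + 3 + 3 + 3
1 + 1 + 1 + 1 + 1 + 3 + 3 + 3 + 3
1 + 1 + 1 + 1 + 1 + 1 + 1 + 1 + 3 + 3 + 3
1 + 1 + 1 + 1 + 1 + 1 + 1 + 1 + 1 + 1 + 1 + 3 + 3
1 + 1 + 1 + 1 + 1 + 1 + 1 + 1 + 1 + 1 + 1 + 1 + 1 + 1 + 3
1 + 1 + 1 + 1 + 1 + 1 + 1 + 1 + 1 + 1 + 1 + 1 + 1 + 1 + 1 + 1 + 1

15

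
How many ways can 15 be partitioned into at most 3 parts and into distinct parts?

They are:
15
14+1
13+2
12+3
12+2+1
11+4
11+3+1
10+5
10+4+1
10+3+2
9+6
9+5+1
9+4+2
8+7
8+6+1
8+5+2
8+4+3
7+6+2
7+5+3
6+5+4

20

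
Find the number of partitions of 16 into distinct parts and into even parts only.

6

Listing the qualifying partitions of 16:
16
14 + 2
12 + 4
10 + 6
10 + 4 + 2
8 + 6 + 2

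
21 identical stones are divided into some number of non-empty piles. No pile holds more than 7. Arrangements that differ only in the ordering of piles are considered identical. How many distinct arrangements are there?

Counting exhaustively, 436 partitions satisfy the conditions.

436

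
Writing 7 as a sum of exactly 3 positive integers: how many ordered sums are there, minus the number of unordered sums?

Ordered (compositions into 3 parts): C(6,2) = 15.
Unordered (partitions into 3 parts): 4.
Difference: 15 − 4 = 11.

11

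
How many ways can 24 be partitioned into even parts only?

77

Systematic enumeration (by largest part, then next-largest, …) yields 77.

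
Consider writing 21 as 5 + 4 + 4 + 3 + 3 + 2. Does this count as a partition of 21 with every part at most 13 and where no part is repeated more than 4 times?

Yes

The parts sum to 21, and the condition 'no summand exceeds 13' holds; the condition 'no summand is used more than 4 times' holds.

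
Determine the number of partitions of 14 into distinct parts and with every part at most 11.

The partitions of 14 that satisfy the conditions:
11+3
11+2+1
10+4
10+3+1
9+5
9+4+1
9+3+2
8+6
8+5+1
8+4+2
8+3+2+1
7+6+1
7+5+2
7+4+3
7+4+2+1
6+5+3
6+5+2+1
6+4+3+1
5+4+3+2

19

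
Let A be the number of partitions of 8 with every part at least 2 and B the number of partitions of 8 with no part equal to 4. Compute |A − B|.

Partitions of 8 with every part at least 2: 7.
Partitions of 8 with no part equal to 4: 17.
|7 − 17| = 10.

10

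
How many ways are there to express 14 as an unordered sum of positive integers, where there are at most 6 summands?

90

Enumerating by decreasing first part gives 90 partitions in all.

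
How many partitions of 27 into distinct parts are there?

Counting exhaustively, 192 partitions satisfy the conditions.

192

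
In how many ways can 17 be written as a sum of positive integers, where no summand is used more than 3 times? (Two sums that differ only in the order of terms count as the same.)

166

Systematic enumeration (by largest part, then next-largest, …) yields 166.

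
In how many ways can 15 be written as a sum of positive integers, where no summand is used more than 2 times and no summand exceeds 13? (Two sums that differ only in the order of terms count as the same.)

A partial list (first 12 by largest part):
13 + 2
13 + 1 + 1
12 + 3
12 + 2 + 1
11 + 4
11 + 3 + 1
11 + 2 + 2
11 + 2 + 1 + 1
10 + 5
10 + 4 + 1
10 + 3 + 2
10 + 3 + 1 + 1
…and 56 more, for 68 total.

68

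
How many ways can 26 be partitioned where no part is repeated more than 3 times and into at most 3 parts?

There are too many to list fully; the first 12 (by largest part) are:
26
25 + 1
24 + 2
24 + 1 + 1
23 + 3
23 + 2 + 1
22 + 4
22 + 3 + 1
22 + 2 + 2
21 + 5
21 + 4 + 1
21 + 3 + 2
…and 58 more, for 70 total.

70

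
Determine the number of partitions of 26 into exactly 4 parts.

A full systematic count gives 136.

136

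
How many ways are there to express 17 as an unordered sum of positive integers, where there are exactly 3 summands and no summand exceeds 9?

12

Listing the qualifying partitions of 17:
9+7+1
9+6+2
9+5+3
9+4+4
8+8+1
8+7+2
8+6+3
8+5+4
7+7+3
7+6+4
7+5+5
6+6+5
That's 12 in total.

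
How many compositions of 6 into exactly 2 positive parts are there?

A composition of 6 into 2 positive parts is chosen by placing 1 dividers among the 5 gaps between 6 units: C(5,1) = 5.

5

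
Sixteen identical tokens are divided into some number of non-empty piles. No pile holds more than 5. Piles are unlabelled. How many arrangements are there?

101

A full systematic count gives 101.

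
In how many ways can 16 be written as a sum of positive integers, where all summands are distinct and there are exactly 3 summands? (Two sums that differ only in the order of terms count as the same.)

14

They are:
1 + 2 + 13
1 + 3 + 12
1 + 4 + 11
2 + 3 + 11
1 + 5 + 10
2 + 4 + 10
1 + 6 + 9
2 + 5 + 9
3 + 4 + 9
1 + 7 + 8
2 + 6 + 8
3 + 5 + 8
3 + 6 + 7
4 + 5 + 7
That's 14 in total.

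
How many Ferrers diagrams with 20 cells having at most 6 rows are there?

282

Systematic enumeration (by largest part, then next-largest, …) yields 282.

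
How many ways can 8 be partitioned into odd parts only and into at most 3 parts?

2

Listing the qualifying partitions of 8:
7+1
5+3
Counting gives 2.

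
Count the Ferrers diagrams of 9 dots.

A partial list (first 12 by largest part):
9
8+1
7+2
7+1+1
6+3
6+2+1
6+1+1+1
5+4
5+3+1
5+2+2
5+2+1+1
5+1+1+1+1
…and 18 more, for 30 total.

30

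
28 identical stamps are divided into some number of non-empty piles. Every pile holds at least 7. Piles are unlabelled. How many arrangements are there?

18

Listing the qualifying partitions of 28:
28
21+7
20+8
19+9
18+10
17+11
16+12
15+13
14+14
14+7+7
13+8+7
12+9+7
12+8+8
11+10+7
11+9+8
10+10+8
10+9+9
7+7+7+7
That's 18 in total.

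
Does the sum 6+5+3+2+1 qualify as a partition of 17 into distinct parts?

Yes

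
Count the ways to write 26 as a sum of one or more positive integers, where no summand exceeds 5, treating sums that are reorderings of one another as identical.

Enumerating by decreasing first part gives 427 partitions in all.

427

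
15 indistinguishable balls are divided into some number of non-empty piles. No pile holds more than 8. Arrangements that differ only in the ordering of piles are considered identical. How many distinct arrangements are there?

146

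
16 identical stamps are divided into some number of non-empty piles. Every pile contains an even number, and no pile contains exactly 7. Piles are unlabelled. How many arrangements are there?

22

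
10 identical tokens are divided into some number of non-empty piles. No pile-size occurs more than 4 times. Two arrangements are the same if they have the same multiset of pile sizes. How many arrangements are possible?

There are too many to list fully; the first 12 (by largest part) are:
10
9 + 1
8 + 2
8 + 1 + 1
7 + 3
7 + 2 + 1
7 + 1 + 1 + 1
6 + 4
6 + 3 + 1
6 + 2 + 2
6 + 2 + 1 + 1
6 + 1 + 1 + 1 + 1
…and 22 more, for 34 total.

34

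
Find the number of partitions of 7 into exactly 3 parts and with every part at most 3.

2

The partitions of 7 that satisfy the conditions:
3,3,1
3,2,2
Counting gives 2.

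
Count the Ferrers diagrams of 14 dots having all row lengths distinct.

22

The partitions of 14 that satisfy the conditions:
14
13+1
12+2
11+3
11+2+1
10+4
10+3+1
9+5
9+4+1
9+3+2
8+6
8+5+1
8+4+2
8+3+2+1
7+6+1
7+5+2
7+4+3
7+4+2+1
6+5+3
6+5+2+1
6+4+3+1
5+4+3+2
That's 22 in total.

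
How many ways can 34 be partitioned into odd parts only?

512

A full systematic count gives 512.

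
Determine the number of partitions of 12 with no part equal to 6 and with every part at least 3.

7

Enumerating:
12
3 + 9
4 + 8
5 + 7
3 + 4 + 5
4 + 4 + 4
3 + 3 + 3 + 3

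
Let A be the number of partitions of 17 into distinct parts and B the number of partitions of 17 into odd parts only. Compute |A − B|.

0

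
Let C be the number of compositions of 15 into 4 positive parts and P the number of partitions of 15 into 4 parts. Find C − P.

Ordered (compositions into 4 parts): C(14,3) = 364.
Unordered (partitions into 4 parts): 27.
Difference: 364 − 27 = 337.

337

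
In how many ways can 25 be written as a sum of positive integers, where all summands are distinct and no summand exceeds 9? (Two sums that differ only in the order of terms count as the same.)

They are:
9 + 8 + 7 + 1
9 + 8 + 6 + 2
9 + 8 + 5 + 3
9 + 8 + 5 + 2 + 1
9 + 8 + 4 + 3 + 1
9 + 7 + 6 + 3
9 + 7 + 6 + 2 + 1
9 + 7 + 5 + 4
9 + 7 + 5 + 3 + 1
9 + 7 + 4 + 3 + 2
9 + 6 + 5 + 4 + 1
9 + 6 + 5 + 3 + 2
9 + 6 + 4 + 3 + 2 + 1
8 + 7 + 6 + 4
8 + 7 + 6 + 3 + 1
8 + 7 + 5 + 4 + 1
8 + 7 + 5 + 3 + 2
8 + 7 + 4 + 3 + 2 + 1
8 + 6 + 5 + 4 + 2
8 + 6 + 5 + 3 + 2 + 1
7 + 6 + 5 + 4 + 3
7 + 6 + 5 + 4 + 2 + 1
That's 22 in total.

22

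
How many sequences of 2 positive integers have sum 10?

Equivalently, choose which 1 of the 9 gaps become plus signs: C(9,1) = 9.

9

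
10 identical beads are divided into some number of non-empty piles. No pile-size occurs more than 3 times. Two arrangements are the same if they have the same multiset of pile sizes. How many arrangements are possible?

A partial list (first 12 by largest part):
10
1,9
2,8
1,1,8
3,7
1,2,7
1,1,1,7
4,6
1,3,6
2,2,6
1,1,2,6
5,5
…and 17 more, for 29 total.

29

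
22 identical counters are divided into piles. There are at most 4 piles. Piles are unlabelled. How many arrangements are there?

136

There are 136 such partitions.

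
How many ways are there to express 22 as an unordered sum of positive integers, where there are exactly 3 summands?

There are too many to list fully; the first 12 (by largest part) are:
20,1,1
19,2,1
18,3,1
18,2,2
17,4,1
17,3,2
16,5,1
16,4,2
16,3,3
15,6,1
15,5,2
15,4,3
…and 28 more, for 40 total.

40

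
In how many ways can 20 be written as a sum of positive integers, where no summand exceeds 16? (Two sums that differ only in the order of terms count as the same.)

620

Counting exhaustively, 620 partitions satisfy the conditions.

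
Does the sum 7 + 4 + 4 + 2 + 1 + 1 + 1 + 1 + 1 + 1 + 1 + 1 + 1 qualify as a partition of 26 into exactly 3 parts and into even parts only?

The parts sum to 26, and the condition 'there are exactly 3 summands' is violated.

No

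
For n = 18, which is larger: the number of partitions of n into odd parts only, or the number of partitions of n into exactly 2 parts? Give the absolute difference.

37

Partitions of 18 into odd parts only: 46.
Partitions of 18 into exactly 2 parts: 9.
|46 − 9| = 37.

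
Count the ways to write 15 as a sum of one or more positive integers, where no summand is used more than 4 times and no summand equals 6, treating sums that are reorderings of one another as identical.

102

Enumerating by decreasing first part gives 102 partitions in all.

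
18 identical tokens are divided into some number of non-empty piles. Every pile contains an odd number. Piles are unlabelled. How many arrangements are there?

A partial list (first 12 by largest part):
1, 17
3, 15
1, 1, 1, 15
5, 13
1, 1, 3, 13
1, 1, 1, 1, 1, 13
7, 11
1, 1, 5, 11
1, 3, 3, 11
1, 1, 1, 1, 3, 11
1, 1, 1, 1, 1, 1, 1, 11
9, 9
…and 34 more, for 46 total.

46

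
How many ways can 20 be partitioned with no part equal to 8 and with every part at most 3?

44

A partial list (first 12 by largest part):
3+3+3+3+3+3+2
3+3+3+3+3+3+1+1
3+3+3+3+3+2+2+1
3+3+3+3+3+2+1+1+1
3+3+3+3+3+1+1+1+1+1
3+3+3+3+2+2+2+2
3+3+3+3+2+2+2+1+1
3+3+3+3+2+2+1+1+1+1
3+3+3+3+2+1+1+1+1+1+1
3+3+3+3+1+1+1+1+1+1+1+1
3+3+3+2+2+2+2+2+1
3+3+3+2+2+2+2+1+1+1
…and 32 more, for 44 total.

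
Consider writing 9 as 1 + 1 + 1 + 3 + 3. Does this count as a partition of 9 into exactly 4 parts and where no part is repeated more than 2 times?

No

The parts sum to 9, and the condition 'there are exactly 4 summands' is violated.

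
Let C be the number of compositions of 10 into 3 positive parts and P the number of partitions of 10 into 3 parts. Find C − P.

28

Compositions: C(9,2) = 36.
Unordered (partitions into 3 parts): 8.
Difference: 36 − 8 = 28.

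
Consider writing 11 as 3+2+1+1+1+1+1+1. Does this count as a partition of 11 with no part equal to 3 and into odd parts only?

The parts sum to 11, and the condition 'no summand equals 3' is violated.

No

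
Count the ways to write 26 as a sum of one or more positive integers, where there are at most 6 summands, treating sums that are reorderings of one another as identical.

A full systematic count gives 709.

709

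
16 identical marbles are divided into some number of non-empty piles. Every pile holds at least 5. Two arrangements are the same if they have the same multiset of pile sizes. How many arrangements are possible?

They are:
16
11,5
10,6
9,7
8,8
6,5,5
That's 6 in total.

6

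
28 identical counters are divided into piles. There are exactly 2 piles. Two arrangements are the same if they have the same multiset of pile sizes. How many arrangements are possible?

14

Enumerating:
27 + 1
26 + 2
25 + 3
24 + 4
23 + 5
22 + 6
21 + 7
20 + 8
19 + 9
18 + 10
17 + 11
16 + 12
15 + 13
14 + 14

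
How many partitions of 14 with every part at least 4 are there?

7

Enumerating:
14
10, 4
9, 5
8, 6
7, 7
6, 4, 4
5, 5, 4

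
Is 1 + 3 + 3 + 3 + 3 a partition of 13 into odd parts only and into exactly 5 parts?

Yes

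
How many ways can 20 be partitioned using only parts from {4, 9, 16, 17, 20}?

3

The partitions of 20 that satisfy the conditions:
20
16,4
4,4,4,4,4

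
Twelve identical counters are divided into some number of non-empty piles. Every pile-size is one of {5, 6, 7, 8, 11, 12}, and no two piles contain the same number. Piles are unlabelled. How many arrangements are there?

Listing the qualifying partitions of 12:
12
7, 5

2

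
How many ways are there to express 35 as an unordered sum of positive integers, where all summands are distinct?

585

Systematic enumeration (by largest part, then next-largest, …) yields 585.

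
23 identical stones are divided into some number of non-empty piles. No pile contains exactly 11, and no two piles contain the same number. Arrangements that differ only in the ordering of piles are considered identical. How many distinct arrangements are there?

90

Systematic enumeration (by largest part, then next-largest, …) yields 90.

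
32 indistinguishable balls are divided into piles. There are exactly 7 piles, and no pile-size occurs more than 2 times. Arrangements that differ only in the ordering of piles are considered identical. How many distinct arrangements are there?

Enumerating by decreasing first part gives 322 partitions in all.

322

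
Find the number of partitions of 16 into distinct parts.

32

There are too many to list fully; the first 12 (by largest part) are:
16
15, 1
14, 2
13, 3
13, 2, 1
12, 4
12, 3, 1
11, 5
11, 4, 1
11, 3, 2
10, 6
10, 5, 1
…and 20 more, for 32 total.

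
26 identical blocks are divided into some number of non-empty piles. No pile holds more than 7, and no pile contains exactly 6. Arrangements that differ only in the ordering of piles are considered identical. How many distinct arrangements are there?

Counting exhaustively, 645 partitions satisfy the conditions.

645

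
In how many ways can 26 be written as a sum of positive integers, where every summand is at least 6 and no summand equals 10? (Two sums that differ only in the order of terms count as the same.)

17

They are:
26
20+6
19+7
18+8
17+9
15+11
14+12
14+6+6
13+13
13+7+6
12+8+6
12+7+7
11+9+6
11+8+7
9+9+8
8+6+6+6
7+7+6+6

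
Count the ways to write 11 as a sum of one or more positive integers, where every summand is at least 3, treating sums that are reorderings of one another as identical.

6

Listing the qualifying partitions of 11:
11
8, 3
7, 4
6, 5
5, 3, 3
4, 4, 3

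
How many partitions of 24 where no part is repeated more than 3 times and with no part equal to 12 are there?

672

There are 672 such partitions.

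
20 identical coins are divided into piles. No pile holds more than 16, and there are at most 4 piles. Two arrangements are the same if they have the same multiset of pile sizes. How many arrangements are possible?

101

Enumerating by decreasing first part gives 101 partitions in all.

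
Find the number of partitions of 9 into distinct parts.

8

The partitions of 9 that satisfy the conditions:
9
1 + 8
2 + 7
3 + 6
1 + 2 + 6
4 + 5
1 + 3 + 5
2 + 3 + 4
That's 8 in total.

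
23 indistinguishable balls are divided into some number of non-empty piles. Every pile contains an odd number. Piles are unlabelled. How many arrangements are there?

Counting exhaustively, 104 partitions satisfy the conditions.

104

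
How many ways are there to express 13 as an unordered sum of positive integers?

There are 101 such partitions.

101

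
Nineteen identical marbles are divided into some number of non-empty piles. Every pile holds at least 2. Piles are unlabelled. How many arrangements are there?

105

Enumerating by decreasing first part gives 105 partitions in all.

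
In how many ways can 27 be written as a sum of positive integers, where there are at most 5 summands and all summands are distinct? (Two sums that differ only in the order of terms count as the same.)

181

Direct enumeration gives 181 partitions.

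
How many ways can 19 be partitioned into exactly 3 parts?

30

There are too many to list fully; the first 12 (by largest part) are:
17 + 1 + 1
16 + 2 + 1
15 + 3 + 1
15 + 2 + 2
14 + 4 + 1
14 + 3 + 2
13 + 5 + 1
13 + 4 + 2
13 + 3 + 3
12 + 6 + 1
12 + 5 + 2
12 + 4 + 3
…and 18 more, for 30 total.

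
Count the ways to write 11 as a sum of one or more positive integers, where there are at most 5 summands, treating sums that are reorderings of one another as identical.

37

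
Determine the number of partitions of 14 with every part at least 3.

13

Enumerating:
14
11+3
10+4
9+5
8+6
8+3+3
7+7
7+4+3
6+5+3
6+4+4
5+5+4
5+3+3+3
4+4+3+3
Counting gives 13.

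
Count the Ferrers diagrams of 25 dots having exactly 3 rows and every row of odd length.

16

Listing the qualifying partitions of 25:
23,1,1
21,3,1
19,5,1
19,3,3
17,7,1
17,5,3
15,9,1
15,7,3
15,5,5
13,11,1
13,9,3
13,7,5
11,11,3
11,9,5
11,7,7
9,9,7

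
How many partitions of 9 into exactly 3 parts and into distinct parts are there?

3

They are:
6, 2, 1
5, 3, 1
4, 3, 2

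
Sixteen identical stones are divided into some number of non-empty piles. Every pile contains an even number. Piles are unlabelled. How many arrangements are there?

22

The partitions of 16 that satisfy the conditions:
16
14+2
12+4
12+2+2
10+6
10+4+2
10+2+2+2
8+8
8+6+2
8+4+4
8+4+2+2
8+2+2+2+2
6+6+4
6+6+2+2
6+4+4+2
6+4+2+2+2
6+2+2+2+2+2
4+4+4+4
4+4+4+2+2
4+4+2+2+2+2
4+2+2+2+2+2+2
2+2+2+2+2+2+2+2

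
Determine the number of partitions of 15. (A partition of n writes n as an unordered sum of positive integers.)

Counting exhaustively, 176 partitions satisfy the conditions.

176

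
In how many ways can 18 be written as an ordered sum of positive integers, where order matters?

Each of the 17 gaps between 18 units is either a break or not: 2^17 = 131072.

131072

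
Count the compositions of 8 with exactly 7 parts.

7

By stars and bars with positive parts, the count is C(7,6) = 7.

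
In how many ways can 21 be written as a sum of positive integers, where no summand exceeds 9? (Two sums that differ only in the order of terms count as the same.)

598

A full systematic count gives 598.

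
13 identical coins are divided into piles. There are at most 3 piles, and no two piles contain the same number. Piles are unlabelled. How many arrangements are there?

They are:
13
1, 12
2, 11
3, 10
1, 2, 10
4, 9
1, 3, 9
5, 8
1, 4, 8
2, 3, 8
6, 7
1, 5, 7
2, 4, 7
2, 5, 6
3, 4, 6
Counting gives 15.

15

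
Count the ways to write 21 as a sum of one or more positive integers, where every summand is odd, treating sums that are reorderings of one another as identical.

There are 76 such partitions.

76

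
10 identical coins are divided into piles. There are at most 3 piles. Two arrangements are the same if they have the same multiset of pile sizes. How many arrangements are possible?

The partitions of 10 that satisfy the conditions:
10
1,9
2,8
1,1,8
3,7
1,2,7
4,6
1,3,6
2,2,6
5,5
1,4,5
2,3,5
2,4,4
3,3,4
That's 14 in total.

14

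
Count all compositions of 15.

There are 14 gaps and each independently is a cut or not, giving 2^14 = 16384.

16384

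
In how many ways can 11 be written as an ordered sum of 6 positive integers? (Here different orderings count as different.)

252

Place 5 bars in the 10 internal gaps of a row of 11 dots: C(10,5) = 252.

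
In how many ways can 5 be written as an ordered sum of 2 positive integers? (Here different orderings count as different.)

Place 1 bars in the 4 internal gaps of a row of 5 dots: C(4,1) = 4.

4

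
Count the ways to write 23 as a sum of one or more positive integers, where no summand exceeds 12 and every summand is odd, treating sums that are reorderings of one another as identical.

80

A full systematic count gives 80.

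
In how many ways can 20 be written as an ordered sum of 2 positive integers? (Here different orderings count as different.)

19

Equivalently, choose which 1 of the 19 gaps become plus signs: C(19,1) = 19.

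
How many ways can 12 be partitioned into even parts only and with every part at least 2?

Listing the qualifying partitions of 12:
12
2, 10
4, 8
2, 2, 8
6, 6
2, 4, 6
2, 2, 2, 6
4, 4, 4
2, 2, 4, 4
2, 2, 2, 2, 4
2, 2, 2, 2, 2, 2

11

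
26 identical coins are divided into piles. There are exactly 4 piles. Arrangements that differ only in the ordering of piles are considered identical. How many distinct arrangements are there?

Direct enumeration gives 136 partitions.

136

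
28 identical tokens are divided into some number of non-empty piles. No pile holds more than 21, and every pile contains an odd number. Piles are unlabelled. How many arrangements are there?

216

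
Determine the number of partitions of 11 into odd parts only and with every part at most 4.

The partitions of 11 that satisfy the conditions:
1+1+3+3+3
1+1+1+1+1+3+3
1+1+1+1+1+1+1+1+3
1+1+1+1+1+1+1+1+1+1+1

4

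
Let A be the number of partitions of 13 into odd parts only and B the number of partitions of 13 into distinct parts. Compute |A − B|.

Partitions of 13 into odd parts only: 18.
Partitions of 13 into distinct parts: 18.
|18 − 18| = 0.

0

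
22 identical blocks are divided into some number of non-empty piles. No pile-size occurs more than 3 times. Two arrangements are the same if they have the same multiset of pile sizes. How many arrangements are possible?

484

There are 484 such partitions.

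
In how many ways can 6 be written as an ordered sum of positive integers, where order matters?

32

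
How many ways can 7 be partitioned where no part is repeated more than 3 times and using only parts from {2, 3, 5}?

The partitions of 7 that satisfy the conditions:
2, 5
2, 2, 3

2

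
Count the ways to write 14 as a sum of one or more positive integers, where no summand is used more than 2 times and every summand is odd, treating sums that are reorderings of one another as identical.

8

They are:
1+13
3+11
5+9
1+1+3+9
7+7
1+1+5+7
1+3+3+7
1+3+5+5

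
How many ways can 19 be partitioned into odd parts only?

A partial list (first 12 by largest part):
19
1, 1, 17
1, 3, 15
1, 1, 1, 1, 15
1, 5, 13
3, 3, 13
1, 1, 1, 3, 13
1, 1, 1, 1, 1, 1, 13
1, 7, 11
3, 5, 11
1, 1, 1, 5, 11
1, 1, 3, 3, 11
…and 42 more, for 54 total.

54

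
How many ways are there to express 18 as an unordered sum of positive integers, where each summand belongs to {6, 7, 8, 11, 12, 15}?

The partitions of 18 that satisfy the conditions:
12,6
11,7
6,6,6
Counting gives 3.

3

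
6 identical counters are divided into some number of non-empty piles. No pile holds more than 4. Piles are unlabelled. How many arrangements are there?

The partitions of 6 that satisfy the conditions:
4, 2
4, 1, 1
3, 3
3, 2, 1
3, 1, 1, 1
2, 2, 2
2, 2, 1, 1
2, 1, 1, 1, 1
1, 1, 1, 1, 1, 1

9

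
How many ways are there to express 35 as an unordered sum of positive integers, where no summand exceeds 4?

441

Systematic enumeration (by largest part, then next-largest, …) yields 441.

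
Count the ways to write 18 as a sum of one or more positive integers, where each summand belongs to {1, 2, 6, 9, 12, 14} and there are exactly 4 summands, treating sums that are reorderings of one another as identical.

3

Listing the qualifying partitions of 18:
14, 2, 1, 1
12, 2, 2, 2
9, 6, 2, 1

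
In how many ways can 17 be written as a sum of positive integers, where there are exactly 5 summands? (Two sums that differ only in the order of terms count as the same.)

There are too many to list fully; the first 12 (by largest part) are:
1 + 1 + 1 + 1 + 13
1 + 1 + 1 + 2 + 12
1 + 1 + 1 + 3 + 11
1 + 1 + 2 + 2 + 11
1 + 1 + 1 + 4 + 10
1 + 1 + 2 + 3 + 10
1 + 2 + 2 + 2 + 10
1 + 1 + 1 + 5 + 9
1 + 1 + 2 + 4 + 9
1 + 1 + 3 + 3 + 9
1 + 2 + 2 + 3 + 9
2 + 2 + 2 + 2 + 9
…and 35 more, for 47 total.

47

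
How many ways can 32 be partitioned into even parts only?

Systematic enumeration (by largest part, then next-largest, …) yields 231.

231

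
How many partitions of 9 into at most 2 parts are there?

Listing the qualifying partitions of 9:
9
1 + 8
2 + 7
3 + 6
4 + 5

5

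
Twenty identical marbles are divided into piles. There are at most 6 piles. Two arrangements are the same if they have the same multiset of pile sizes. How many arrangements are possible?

282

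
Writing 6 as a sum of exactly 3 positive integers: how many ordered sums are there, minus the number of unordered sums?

7

Compositions: C(5,2) = 10.
Partitions of 6 into exactly 3 parts: 3.
Difference: 10 − 3 = 7.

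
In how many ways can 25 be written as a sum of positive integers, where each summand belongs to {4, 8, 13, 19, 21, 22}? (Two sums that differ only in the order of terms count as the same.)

They are:
21, 4
13, 8, 4
13, 4, 4, 4
That's 3 in total.

3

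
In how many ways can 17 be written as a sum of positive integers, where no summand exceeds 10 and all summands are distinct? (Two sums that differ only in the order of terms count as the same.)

24

They are:
10+7
10+6+1
10+5+2
10+4+3
10+4+2+1
9+8
9+7+1
9+6+2
9+5+3
9+5+2+1
9+4+3+1
8+7+2
8+6+3
8+6+2+1
8+5+4
8+5+3+1
8+4+3+2
7+6+4
7+6+3+1
7+5+4+1
7+5+3+2
7+4+3+2+1
6+5+4+2
6+5+3+2+1
That's 24 in total.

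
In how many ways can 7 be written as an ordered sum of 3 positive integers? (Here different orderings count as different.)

Equivalently, choose which 2 of the 6 gaps become plus signs: C(6,2) = 15.

15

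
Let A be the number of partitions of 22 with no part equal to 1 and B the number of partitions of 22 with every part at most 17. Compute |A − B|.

780

Partitions of 22 with no part equal to 1: 210.
Partitions of 22 with every part at most 17: 990.
|210 − 990| = 780.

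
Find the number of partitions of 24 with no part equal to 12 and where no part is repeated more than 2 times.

395

Direct enumeration gives 395 partitions.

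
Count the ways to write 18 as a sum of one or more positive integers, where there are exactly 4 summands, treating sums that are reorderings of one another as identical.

47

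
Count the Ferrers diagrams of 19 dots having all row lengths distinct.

A partial list (first 12 by largest part):
19
18,1
17,2
16,3
16,2,1
15,4
15,3,1
14,5
14,4,1
14,3,2
13,6
13,5,1
…and 42 more, for 54 total.

54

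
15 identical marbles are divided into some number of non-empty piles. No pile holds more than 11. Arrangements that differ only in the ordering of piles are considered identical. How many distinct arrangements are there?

169

Direct enumeration gives 169 partitions.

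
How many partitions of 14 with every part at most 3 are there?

24

Listing the qualifying partitions of 14:
2, 3, 3, 3, 3
1, 1, 3, 3, 3, 3
1, 2, 2, 3, 3, 3
1, 1, 1, 2, 3, 3, 3
1, 1, 1, 1, 1, 3, 3, 3
2, 2, 2, 2, 3, 3
1, 1, 2, 2, 2, 3, 3
1, 1, 1, 1, 2, 2, 3, 3
1, 1, 1, 1, 1, 1, 2, 3, 3
1, 1, 1, 1, 1, 1, 1, 1, 3, 3
1, 2, 2, 2, 2, 2, 3
1, 1, 1, 2, 2, 2, 2, 3
1, 1, 1, 1, 1, 2, 2, 2, 3
1, 1, 1, 1, 1, 1, 1, 2, 2, 3
1, 1, 1, 1, 1, 1, 1, 1, 1, 2, 3
1, 1, 1, 1, 1, 1, 1, 1, 1, 1, 1, 3
2, 2, 2, 2, 2, 2, 2
1, 1, 2, 2, 2, 2, 2, 2
1, 1, 1, 1, 2, 2, 2, 2, 2
1, 1, 1, 1, 1, 1, 2, 2, 2, 2
1, 1, 1, 1, 1, 1, 1, 1, 2, 2, 2
1, 1, 1, 1, 1, 1, 1, 1, 1, 1, 2, 2
1, 1, 1, 1, 1, 1, 1, 1, 1, 1, 1, 1, 2
1, 1, 1, 1, 1, 1, 1, 1, 1, 1, 1, 1, 1, 1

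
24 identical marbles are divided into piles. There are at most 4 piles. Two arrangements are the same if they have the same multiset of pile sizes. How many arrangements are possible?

Counting exhaustively, 169 partitions satisfy the conditions.

169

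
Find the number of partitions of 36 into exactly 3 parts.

A full systematic count gives 108.

108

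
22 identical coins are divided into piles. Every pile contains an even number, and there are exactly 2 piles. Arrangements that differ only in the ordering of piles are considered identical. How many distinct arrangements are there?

5

They are:
2 + 20
4 + 18
6 + 16
8 + 14
10 + 12
Counting gives 5.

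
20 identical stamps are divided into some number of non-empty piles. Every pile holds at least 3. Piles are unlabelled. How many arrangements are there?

There are too many to list fully; the first 12 (by largest part) are:
20
3,17
4,16
5,15
6,14
3,3,14
7,13
3,4,13
8,12
3,5,12
4,4,12
9,11
…and 37 more, for 49 total.

49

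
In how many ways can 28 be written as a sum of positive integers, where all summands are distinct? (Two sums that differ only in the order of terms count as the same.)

Systematic enumeration (by largest part, then next-largest, …) yields 222.

222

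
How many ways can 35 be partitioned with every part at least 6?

There are 80 such partitions.

80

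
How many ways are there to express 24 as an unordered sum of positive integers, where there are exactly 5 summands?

Direct enumeration gives 164 partitions.

164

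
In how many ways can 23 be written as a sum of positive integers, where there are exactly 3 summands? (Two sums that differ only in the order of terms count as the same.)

A partial list (first 12 by largest part):
1+1+21
1+2+20
1+3+19
2+2+19
1+4+18
2+3+18
1+5+17
2+4+17
3+3+17
1+6+16
2+5+16
3+4+16
…and 32 more, for 44 total.

44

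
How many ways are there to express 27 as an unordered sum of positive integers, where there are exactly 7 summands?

364

Enumerating by decreasing first part gives 364 partitions in all.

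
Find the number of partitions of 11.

56

There are too many to list fully; the first 12 (by largest part) are:
11
10,1
9,2
9,1,1
8,3
8,2,1
8,1,1,1
7,4
7,3,1
7,2,2
7,2,1,1
7,1,1,1,1
…and 44 more, for 56 total.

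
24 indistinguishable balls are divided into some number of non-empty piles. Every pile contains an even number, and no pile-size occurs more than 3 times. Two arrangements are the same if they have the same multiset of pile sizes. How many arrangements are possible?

50

There are too many to list fully; the first 12 (by largest part) are:
24
22+2
20+4
20+2+2
18+6
18+4+2
18+2+2+2
16+8
16+6+2
16+4+4
16+4+2+2
14+10
…and 38 more, for 50 total.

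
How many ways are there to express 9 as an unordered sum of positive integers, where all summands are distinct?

Enumerating:
9
1 + 8
2 + 7
3 + 6
1 + 2 + 6
4 + 5
1 + 3 + 5
2 + 3 + 4

8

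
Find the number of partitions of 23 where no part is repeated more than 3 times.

592

Enumerating by decreasing first part gives 592 partitions in all.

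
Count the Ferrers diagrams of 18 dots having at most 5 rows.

141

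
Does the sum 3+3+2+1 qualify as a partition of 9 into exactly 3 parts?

The parts sum to 9, and the condition 'there are exactly 3 summands' is violated.

No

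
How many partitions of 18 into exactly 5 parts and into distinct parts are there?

3

They are:
8,4,3,2,1
7,5,3,2,1
6,5,4,2,1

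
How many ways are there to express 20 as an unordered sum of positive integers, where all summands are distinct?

There are too many to list fully; the first 12 (by largest part) are:
20
19,1
18,2
17,3
17,2,1
16,4
16,3,1
15,5
15,4,1
15,3,2
14,6
14,5,1
…and 52 more, for 64 total.

64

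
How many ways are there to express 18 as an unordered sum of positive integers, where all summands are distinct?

46

A partial list (first 12 by largest part):
18
17,1
16,2
15,3
15,2,1
14,4
14,3,1
13,5
13,4,1
13,3,2
12,6
12,5,1
…and 34 more, for 46 total.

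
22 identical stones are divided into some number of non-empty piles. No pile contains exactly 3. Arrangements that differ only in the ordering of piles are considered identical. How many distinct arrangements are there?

512

Direct enumeration gives 512 partitions.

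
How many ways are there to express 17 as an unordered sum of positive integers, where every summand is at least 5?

7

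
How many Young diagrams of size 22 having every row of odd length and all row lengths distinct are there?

8

The partitions of 22 that satisfy the conditions:
1, 21
3, 19
5, 17
7, 15
9, 13
1, 3, 5, 13
1, 3, 7, 11
1, 5, 7, 9
Counting gives 8.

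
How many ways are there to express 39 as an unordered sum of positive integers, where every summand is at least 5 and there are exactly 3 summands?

61

There are too many to list fully; the first 12 (by largest part) are:
29,5,5
28,6,5
27,7,5
27,6,6
26,8,5
26,7,6
25,9,5
25,8,6
25,7,7
24,10,5
24,9,6
24,8,7
…and 49 more, for 61 total.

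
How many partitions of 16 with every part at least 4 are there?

11

Enumerating:
16
4 + 12
5 + 11
6 + 10
7 + 9
8 + 8
4 + 4 + 8
4 + 5 + 7
4 + 6 + 6
5 + 5 + 6
4 + 4 + 4 + 4
That's 11 in total.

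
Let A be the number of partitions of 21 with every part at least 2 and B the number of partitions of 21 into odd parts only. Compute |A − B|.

89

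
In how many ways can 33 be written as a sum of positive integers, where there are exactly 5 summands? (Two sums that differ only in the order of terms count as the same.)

540

Counting exhaustively, 540 partitions satisfy the conditions.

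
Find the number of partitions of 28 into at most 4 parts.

Direct enumeration gives 249 partitions.

249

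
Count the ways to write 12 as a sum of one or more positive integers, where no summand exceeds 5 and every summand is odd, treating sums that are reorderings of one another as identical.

Listing the qualifying partitions of 12:
1, 1, 5, 5
1, 3, 3, 5
1, 1, 1, 1, 3, 5
1, 1, 1, 1, 1, 1, 1, 5
3, 3, 3, 3
1, 1, 1, 3, 3, 3
1, 1, 1, 1, 1, 1, 3, 3
1, 1, 1, 1, 1, 1, 1, 1, 1, 3
1, 1, 1, 1, 1, 1, 1, 1, 1, 1, 1, 1
That's 9 in total.

9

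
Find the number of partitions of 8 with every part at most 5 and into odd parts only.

5

Enumerating:
3+5
1+1+1+5
1+1+3+3
1+1+1+1+1+3
1+1+1+1+1+1+1+1
That's 5 in total.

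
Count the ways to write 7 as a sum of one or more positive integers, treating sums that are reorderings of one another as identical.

15

They are:
7
6,1
5,2
5,1,1
4,3
4,2,1
4,1,1,1
3,3,1
3,2,2
3,2,1,1
3,1,1,1,1
2,2,2,1
2,2,1,1,1
2,1,1,1,1,1
1,1,1,1,1,1,1
Counting gives 15.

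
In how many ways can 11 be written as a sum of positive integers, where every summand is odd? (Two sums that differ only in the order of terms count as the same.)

Enumerating:
11
9,1,1
7,3,1
7,1,1,1,1
5,5,1
5,3,3
5,3,1,1,1
5,1,1,1,1,1,1
3,3,3,1,1
3,3,1,1,1,1,1
3,1,1,1,1,1,1,1,1
1,1,1,1,1,1,1,1,1,1,1

12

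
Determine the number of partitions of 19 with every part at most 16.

486

Enumerating by decreasing first part gives 486 partitions in all.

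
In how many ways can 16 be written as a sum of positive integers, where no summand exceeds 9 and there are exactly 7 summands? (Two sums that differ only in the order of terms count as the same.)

A partial list (first 12 by largest part):
9+2+1+1+1+1+1
8+3+1+1+1+1+1
8+2+2+1+1+1+1
7+4+1+1+1+1+1
7+3+2+1+1+1+1
7+2+2+2+1+1+1
6+5+1+1+1+1+1
6+4+2+1+1+1+1
6+3+3+1+1+1+1
6+3+2+2+1+1+1
6+2+2+2+2+1+1
5+5+2+1+1+1+1
…and 15 more, for 27 total.

27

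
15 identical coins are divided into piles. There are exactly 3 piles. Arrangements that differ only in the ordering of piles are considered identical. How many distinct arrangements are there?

They are:
13, 1, 1
12, 2, 1
11, 3, 1
11, 2, 2
10, 4, 1
10, 3, 2
9, 5, 1
9, 4, 2
9, 3, 3
8, 6, 1
8, 5, 2
8, 4, 3
7, 7, 1
7, 6, 2
7, 5, 3
7, 4, 4
6, 6, 3
6, 5, 4
5, 5, 5

19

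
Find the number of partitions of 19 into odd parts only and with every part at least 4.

3

Enumerating:
19
9, 5, 5
7, 7, 5
That's 3 in total.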